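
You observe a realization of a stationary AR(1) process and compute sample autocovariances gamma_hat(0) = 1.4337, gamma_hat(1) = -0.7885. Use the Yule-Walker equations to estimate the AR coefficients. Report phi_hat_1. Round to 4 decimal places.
\hat\phi_{1} = -0.5500

The Yule-Walker equations for an AR(p) process read, in matrix form,
  Gamma_p phi = r_p,   with   (Gamma_p)_{ij} = gamma(|i - j|),
                       (r_p)_i = gamma(i),   i,j = 1..p.
Substitute the sample gammas (Toeplitz matrix and right-hand side of size 1):
  Gamma_p = [[1.4337]]
  r_p     = [-0.7885]
With p = 1 this is the single equation gamma(0) phi_1 = gamma(1):
  phi_hat_1 = gamma(1) / gamma(0) = -0.7885 / 1.4337 = -0.5500.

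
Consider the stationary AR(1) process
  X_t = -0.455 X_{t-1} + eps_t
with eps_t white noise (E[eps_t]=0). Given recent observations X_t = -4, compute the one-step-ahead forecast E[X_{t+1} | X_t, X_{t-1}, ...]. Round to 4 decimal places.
E[X_{t+1} \mid \mathcal F_t] = 1.8200

For an AR(p) model X_t = c + sum_i phi_i X_{t-i} + eps_t, the
one-step-ahead conditional mean is
  E[X_{t+1} | X_t, ...] = c + sum_i phi_i X_{t+1-i}.
Substitute known values:
  E[X_{t+1} | ...] = (-0.455) * (-4)
                   = 1.8200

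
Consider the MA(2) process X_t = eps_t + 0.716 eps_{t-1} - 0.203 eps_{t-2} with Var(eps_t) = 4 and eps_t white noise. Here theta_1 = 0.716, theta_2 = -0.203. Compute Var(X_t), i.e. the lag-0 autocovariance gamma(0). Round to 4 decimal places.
\gamma(0) = 6.2155

For an MA(q) process X_t = eps_t + sum_i theta_i eps_{t-i} with
Var(eps_t) = sigma^2, the variance is
  gamma(0) = sigma^2 * (1 + sum_i theta_i^2).
  sum_i theta_i^2 = (0.716)^2 + (-0.203)^2 = 0.512656 + 0.041209 = 0.553865.
  gamma(0) = 4 * (1 + 0.553865) = 4 * 1.553865 = 6.21546, which rounds to 6.2155.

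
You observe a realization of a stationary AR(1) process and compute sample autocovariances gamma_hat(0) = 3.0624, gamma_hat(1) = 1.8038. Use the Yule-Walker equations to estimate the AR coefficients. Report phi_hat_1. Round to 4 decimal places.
\hat\phi_{1} = 0.5890

The Yule-Walker equations for an AR(p) process read, in matrix form,
  Gamma_p phi = r_p,   with   (Gamma_p)_{ij} = gamma(|i - j|),
                       (r_p)_i = gamma(i),   i,j = 1..p.
Substitute the sample gammas (Toeplitz matrix and right-hand side of size 1):
  Gamma_p = [[3.0624]]
  r_p     = [1.8038]
With p = 1 this is the single equation gamma(0) phi_1 = gamma(1):
  phi_hat_1 = gamma(1) / gamma(0) = 1.8038 / 3.0624 = 0.5890.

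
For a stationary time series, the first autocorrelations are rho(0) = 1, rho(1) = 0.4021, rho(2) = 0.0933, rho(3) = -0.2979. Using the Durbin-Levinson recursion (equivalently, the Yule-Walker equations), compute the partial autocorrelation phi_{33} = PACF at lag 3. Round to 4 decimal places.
\phi_{33} = -0.3671

The PACF at lag k is phi_{kk}, the last component of the solution
to the Yule-Walker system G_k phi = r_k where
  (G_k)_{ij} = rho(|i - j|), (r_k)_i = rho(i), i,j = 1..k.
Equivalently, Durbin-Levinson gives phi_{kk} iteratively:
  phi_{11} = rho(1)
  phi_{kk} = [rho(k) - sum_{j=1..k-1} phi_{k-1,j} rho(k-j)]
            / [1 - sum_{j=1..k-1} phi_{k-1,j} rho(j)],
  phi_{k,j} = phi_{k-1,j} - phi_{kk} phi_{k-1,k-j},  j = 1..k-1.
Step k = 1:
  phi_11 = rho(1) = 0.4021.
Step k = 2:
  phi_22 = [rho(2) - phi_11 rho(1)] / [1 - phi_11 rho(1)] = [0.0933 - (0.4021)(0.4021)] / [1 - (0.4021)(0.4021)]
         = -0.06838441 / 0.83831559 = -0.081574.
  Update: phi_21 = phi_11 - phi_22 phi_11 = 0.4021 - (-0.081574)(0.4021) = 0.434901.
Step k = 3:
  phi_33 = [rho(3) - phi_21 rho(2) - phi_22 rho(1)] / [1 - phi_21 rho(1) - phi_22 rho(2)]
    numerator   = -0.2979 - (0.434901)(0.0933) - (-0.081574)(0.4021) = -0.3056755
    denominator = 1 - (0.434901)(0.4021) - (-0.081574)(0.0933) = 0.83273723
  phi_33 = -0.3056755 / 0.83273723 = -0.3671.
Therefore phi_{33} = -0.3671.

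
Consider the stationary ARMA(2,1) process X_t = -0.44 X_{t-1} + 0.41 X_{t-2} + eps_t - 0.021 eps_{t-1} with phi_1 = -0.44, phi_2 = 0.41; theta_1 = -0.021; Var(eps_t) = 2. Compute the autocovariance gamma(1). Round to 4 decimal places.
\gamma(1) = -4.2391

Multiply the model equation by X_{t-k} and take expectations. With theta_0 = psi_0 = 1 and psi_j the MA(infinity) weights, this gives
  gamma(k) - sum_i phi_i gamma(k-i) = c_k,
  c_k = sigma^2 * sum_{j=k..q} theta_j psi_{j-k}   (c_k = 0 for k > q),
using gamma(-m) = gamma(m).
psi-weights needed (psi_j = theta_j + sum_i phi_i psi_{j-i}):
  psi_1 = theta_1 + phi_1 = -0.021 + (-0.44) = -0.461
Right-hand sides:
  c_0 = sigma^2 (1 + theta_1 psi_1) = 2 * (1 + (-0.021)(-0.461)) = 2 * 1.009681 = 2.019362
  c_1 = sigma^2 theta_1 = 2 * (-0.021) = -0.042
  c_2 = 0
Equations for k = 0, 1, 2 (AR order 2, c_2 = 0):
  (E0) gamma(0) = phi_1 gamma(1) + phi_2 gamma(2) + c_0
  (E1) gamma(1) = phi_1 gamma(0) + phi_2 gamma(1) + c_1
  (E2) gamma(2) = phi_1 gamma(1) + phi_2 gamma(0)
From (E1): gamma(1) = A gamma(0) + B with
  A = phi_1 / (1 - phi_2) = -0.44 / 0.59 = -0.745763,   B = c_1 / (1 - phi_2) = -0.042 / 0.59 = -0.071186.
Insert (E2) into (E0): gamma(0) (1 - phi_2^2) = phi_1 (1 + phi_2) gamma(1) + c_0.
  phi_1 (1 + phi_2) = (-0.44)(1.41) = -0.6204,   1 - phi_2^2 = 0.8319.
Replace gamma(1) by A gamma(0) + B and collect gamma(0):
  gamma(0) [0.8319 - (-0.6204)(-0.745763)] = (-0.6204)(-0.071186) + 2.019362
  gamma(0) * 0.369229 = 2.063526
  gamma(0) = 2.063526 / 0.369229 = 5.588746.
  gamma(1) = A gamma(0) + B = (-0.745763)(5.588746) + (-0.071186) = -4.239065.
Therefore gamma(1) = -4.2391 (to 4 decimal places).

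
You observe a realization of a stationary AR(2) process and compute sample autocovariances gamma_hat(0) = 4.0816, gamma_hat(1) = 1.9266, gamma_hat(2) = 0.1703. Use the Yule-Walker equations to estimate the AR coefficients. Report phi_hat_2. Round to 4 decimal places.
\hat\phi_{2} = -0.2330

The Yule-Walker equations for an AR(p) process read, in matrix form,
  Gamma_p phi = r_p,   with   (Gamma_p)_{ij} = gamma(|i - j|),
                       (r_p)_i = gamma(i),   i,j = 1..p.
Substitute the sample gammas (Toeplitz matrix and right-hand side of size 2):
  Gamma_p = [[4.0816, 1.9266], [1.9266, 4.0816]]
  r_p     = [1.9266, 0.1703]
Written out:
  4.0816 phi_1 + 1.9266 phi_2 = 1.9266
  1.9266 phi_1 + 4.0816 phi_2 = 0.1703
Solve by Cramer's rule:
  det = gamma(0)^2 - gamma(1)^2 = (4.0816)^2 - (1.9266)^2 = 16.65945856 - 3.71178756 = 12.947671
  phi_hat_1 = [gamma(1) gamma(0) - gamma(1) gamma(2)] / det = [(1.9266)(4.0816) - (1.9266)(0.1703)] / 12.947671 = 7.53551058 / 12.947671 = 0.582
  phi_hat_2 = [gamma(0) gamma(2) - gamma(1)^2] / det = [(4.0816)(0.1703) - (1.9266)^2] / 12.947671 = -3.01669108 / 12.947671 = -0.233
So phi_hat = [0.5820, -0.2330].
Therefore phi_hat_2 = -0.2330.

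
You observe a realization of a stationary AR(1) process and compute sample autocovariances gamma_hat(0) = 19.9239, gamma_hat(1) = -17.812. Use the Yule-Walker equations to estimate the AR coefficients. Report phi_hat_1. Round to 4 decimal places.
\hat\phi_{1} = -0.8940

The Yule-Walker equations for an AR(p) process read, in matrix form,
  Gamma_p phi = r_p,   with   (Gamma_p)_{ij} = gamma(|i - j|),
                       (r_p)_i = gamma(i),   i,j = 1..p.
Substitute the sample gammas (Toeplitz matrix and right-hand side of size 1):
  Gamma_p = [[19.9239]]
  r_p     = [-17.812]
With p = 1 this is the single equation gamma(0) phi_1 = gamma(1):
  phi_hat_1 = gamma(1) / gamma(0) = -17.812 / 19.9239 = -0.8940.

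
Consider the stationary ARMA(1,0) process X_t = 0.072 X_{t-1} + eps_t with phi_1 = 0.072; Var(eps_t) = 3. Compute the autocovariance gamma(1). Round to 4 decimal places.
\gamma(1) = 0.2171

Multiply the model equation by X_{t-k} and take expectations. With theta_0 = psi_0 = 1 and psi_j the MA(infinity) weights, this gives
  gamma(k) - sum_i phi_i gamma(k-i) = c_k,
  c_k = sigma^2 * sum_{j=k..q} theta_j psi_{j-k}   (c_k = 0 for k > q),
using gamma(-m) = gamma(m).
Pure AR (q = 0): c_0 = sigma^2 = 3, c_k = 0 for k >= 1.
Equations for k = 0 and k = 1 (AR order 1):
  gamma(0) = phi_1 gamma(1) + c_0
  gamma(1) = phi_1 gamma(0) + c_1
Substituting the second into the first: gamma(0) (1 - phi_1^2) = c_0 + phi_1 c_1, so
  gamma(0) = c_0 / (1 - phi_1^2) = 3 / (1 - (0.072)^2) = 3 / 0.994816 = 3.015633.
  gamma(1) = phi_1 gamma(0) = (0.072)(3.015633) = 0.217126.
Therefore gamma(1) = 0.2171 (to 4 decimal places).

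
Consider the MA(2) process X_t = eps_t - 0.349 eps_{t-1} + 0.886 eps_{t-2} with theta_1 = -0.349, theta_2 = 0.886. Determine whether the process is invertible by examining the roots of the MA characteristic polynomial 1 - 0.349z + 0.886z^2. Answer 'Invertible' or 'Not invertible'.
\text{Invertible}

The MA(q) characteristic polynomial is P(z) = 1 - 0.349z + 0.886z^2.
Invertibility requires all roots to lie outside the unit circle, i.e. |z| > 1 for every root.
Set 1 + (-0.349) z + (0.886) z^2 = 0, i.e. a z^2 + b z + c = 0 with a = 0.886, b = -0.349, c = 1.
Discriminant D = b^2 - 4ac = (-0.349)^2 - 4*(0.886)*1 = 0.121801 - (3.544) = -3.422199.
D < 0, so the roots are the complex-conjugate pair z = (-b +/- i sqrt(-D)) / (2a) = 0.197 +/- 1.044i.
For a conjugate pair |z|^2 = z * conj(z) = (product of roots) = c/a = 1/(0.886) = 1.128668, so |z| = sqrt(1.128668) = 1.0624 for both roots.
Moduli of all roots: 1.0624, 1.0624.
All moduli strictly greater than 1? Yes.
Verdict: Invertible.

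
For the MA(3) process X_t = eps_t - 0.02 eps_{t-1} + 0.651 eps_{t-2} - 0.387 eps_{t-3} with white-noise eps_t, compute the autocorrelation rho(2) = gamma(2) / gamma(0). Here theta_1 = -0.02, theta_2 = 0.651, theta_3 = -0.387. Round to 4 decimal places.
\rho(2) = 0.4185

For an MA(q) process with theta_0 = 1, the autocovariance is
  gamma(k) = sigma^2 * sum_{i=0..q-k} theta_i * theta_{i+k},
and rho(k) = gamma(k) / gamma(0). Sigma^2 cancels.
  numerator   = (1)*(0.651) + (-0.02)*(-0.387) = 0.65874.
  denominator = (1)^2 + (-0.02)^2 + (0.651)^2 + (-0.387)^2 = 1.57397.
  rho(2) = 0.65874 / 1.57397 = 0.4185.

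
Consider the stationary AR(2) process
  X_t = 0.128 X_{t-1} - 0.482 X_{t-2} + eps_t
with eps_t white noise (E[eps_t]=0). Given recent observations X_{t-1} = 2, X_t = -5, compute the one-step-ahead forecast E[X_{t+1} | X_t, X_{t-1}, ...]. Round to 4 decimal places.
E[X_{t+1} \mid \mathcal F_t] = -1.6040

For an AR(p) model X_t = c + sum_i phi_i X_{t-i} + eps_t, the
one-step-ahead conditional mean is
  E[X_{t+1} | X_t, ...] = c + sum_i phi_i X_{t+1-i}.
Substitute known values:
  E[X_{t+1} | ...] = (0.128) * (-5) + (-0.482) * (2)
                   = -1.6040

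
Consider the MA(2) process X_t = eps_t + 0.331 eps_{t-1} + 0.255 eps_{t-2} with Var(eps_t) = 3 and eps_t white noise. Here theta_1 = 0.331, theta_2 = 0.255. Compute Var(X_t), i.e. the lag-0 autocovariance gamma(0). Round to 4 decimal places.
\gamma(0) = 3.5238

For an MA(q) process X_t = eps_t + sum_i theta_i eps_{t-i} with
Var(eps_t) = sigma^2, the variance is
  gamma(0) = sigma^2 * (1 + sum_i theta_i^2).
  sum_i theta_i^2 = (0.331)^2 + (0.255)^2 = 0.109561 + 0.065025 = 0.174586.
  gamma(0) = 3 * (1 + 0.174586) = 3 * 1.174586 = 3.523758, which rounds to 3.5238.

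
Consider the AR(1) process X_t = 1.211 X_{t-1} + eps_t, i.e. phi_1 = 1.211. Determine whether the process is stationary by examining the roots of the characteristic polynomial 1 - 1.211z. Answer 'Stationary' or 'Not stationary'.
\text{Not stationary}

The AR(p) characteristic polynomial is P(z) = 1 - 1.211z.
Stationarity requires all roots to lie outside the unit circle, i.e. |z| > 1 for every root.
This is linear in z: 1 + (-1.211) z = 0  =>  z = -1/(-1.211) = 0.825764,  |z| = 0.825764.
Moduli of all roots: 0.8258.
All moduli strictly greater than 1? No.
Verdict: Not stationary.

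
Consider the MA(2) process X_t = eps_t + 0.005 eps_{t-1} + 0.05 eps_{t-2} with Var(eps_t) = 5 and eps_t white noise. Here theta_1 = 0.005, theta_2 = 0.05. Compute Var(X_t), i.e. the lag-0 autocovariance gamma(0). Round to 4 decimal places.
\gamma(0) = 5.0126

For an MA(q) process X_t = eps_t + sum_i theta_i eps_{t-i} with
Var(eps_t) = sigma^2, the variance is
  gamma(0) = sigma^2 * (1 + sum_i theta_i^2).
  sum_i theta_i^2 = (0.005)^2 + (0.05)^2 = 0.000025 + 0.0025 = 0.002525.
  gamma(0) = 5 * (1 + 0.002525) = 5 * 1.002525 = 5.012625, which rounds to 5.0126.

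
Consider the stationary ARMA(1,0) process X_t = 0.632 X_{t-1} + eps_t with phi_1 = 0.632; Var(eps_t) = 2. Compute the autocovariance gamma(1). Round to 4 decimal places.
\gamma(1) = 2.1046

Multiply the model equation by X_{t-k} and take expectations. With theta_0 = psi_0 = 1 and psi_j the MA(infinity) weights, this gives
  gamma(k) - sum_i phi_i gamma(k-i) = c_k,
  c_k = sigma^2 * sum_{j=k..q} theta_j psi_{j-k}   (c_k = 0 for k > q),
using gamma(-m) = gamma(m).
Pure AR (q = 0): c_0 = sigma^2 = 2, c_k = 0 for k >= 1.
Equations for k = 0 and k = 1 (AR order 1):
  gamma(0) = phi_1 gamma(1) + c_0
  gamma(1) = phi_1 gamma(0) + c_1
Substituting the second into the first: gamma(0) (1 - phi_1^2) = c_0 + phi_1 c_1, so
  gamma(0) = c_0 / (1 - phi_1^2) = 2 / (1 - (0.632)^2) = 2 / 0.600576 = 3.330136.
  gamma(1) = phi_1 gamma(0) = (0.632)(3.330136) = 2.104646.
Therefore gamma(1) = 2.1046 (to 4 decimal places).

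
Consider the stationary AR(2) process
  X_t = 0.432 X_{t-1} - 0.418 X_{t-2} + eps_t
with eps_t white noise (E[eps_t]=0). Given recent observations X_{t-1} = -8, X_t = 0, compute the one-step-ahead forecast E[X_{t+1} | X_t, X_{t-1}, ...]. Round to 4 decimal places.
E[X_{t+1} \mid \mathcal F_t] = 3.3440

For an AR(p) model X_t = c + sum_i phi_i X_{t-i} + eps_t, the
one-step-ahead conditional mean is
  E[X_{t+1} | X_t, ...] = c + sum_i phi_i X_{t+1-i}.
Substitute known values:
  E[X_{t+1} | ...] = (0.432) * (0) + (-0.418) * (-8)
                   = 3.3440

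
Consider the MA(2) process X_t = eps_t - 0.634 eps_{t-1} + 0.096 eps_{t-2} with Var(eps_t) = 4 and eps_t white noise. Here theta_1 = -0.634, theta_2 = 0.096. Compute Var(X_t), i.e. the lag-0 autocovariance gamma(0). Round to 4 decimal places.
\gamma(0) = 5.6447

For an MA(q) process X_t = eps_t + sum_i theta_i eps_{t-i} with
Var(eps_t) = sigma^2, the variance is
  gamma(0) = sigma^2 * (1 + sum_i theta_i^2).
  sum_i theta_i^2 = (-0.634)^2 + (0.096)^2 = 0.401956 + 0.009216 = 0.411172.
  gamma(0) = 4 * (1 + 0.411172) = 4 * 1.411172 = 5.644688, which rounds to 5.6447.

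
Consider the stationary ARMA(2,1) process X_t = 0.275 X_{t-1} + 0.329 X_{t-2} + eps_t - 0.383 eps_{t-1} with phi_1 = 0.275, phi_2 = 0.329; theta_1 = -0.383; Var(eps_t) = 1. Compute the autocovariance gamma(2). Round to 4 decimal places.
\gamma(2) = 0.3388

Multiply the model equation by X_{t-k} and take expectations. With theta_0 = psi_0 = 1 and psi_j the MA(infinity) weights, this gives
  gamma(k) - sum_i phi_i gamma(k-i) = c_k,
  c_k = sigma^2 * sum_{j=k..q} theta_j psi_{j-k}   (c_k = 0 for k > q),
using gamma(-m) = gamma(m).
psi-weights needed (psi_j = theta_j + sum_i phi_i psi_{j-i}):
  psi_1 = theta_1 + phi_1 = -0.383 + (0.275) = -0.108
Right-hand sides:
  c_0 = sigma^2 (1 + theta_1 psi_1) = 1 * (1 + (-0.383)(-0.108)) = 1 * 1.041364 = 1.041364
  c_1 = sigma^2 theta_1 = 1 * (-0.383) = -0.383
  c_2 = 0
Equations for k = 0, 1, 2 (AR order 2, c_2 = 0):
  (E0) gamma(0) = phi_1 gamma(1) + phi_2 gamma(2) + c_0
  (E1) gamma(1) = phi_1 gamma(0) + phi_2 gamma(1) + c_1
  (E2) gamma(2) = phi_1 gamma(1) + phi_2 gamma(0)
From (E1): gamma(1) = A gamma(0) + B with
  A = phi_1 / (1 - phi_2) = 0.275 / 0.671 = 0.409836,   B = c_1 / (1 - phi_2) = -0.383 / 0.671 = -0.57079.
Insert (E2) into (E0): gamma(0) (1 - phi_2^2) = phi_1 (1 + phi_2) gamma(1) + c_0.
  phi_1 (1 + phi_2) = (0.275)(1.329) = 0.365475,   1 - phi_2^2 = 0.891759.
Replace gamma(1) by A gamma(0) + B and collect gamma(0):
  gamma(0) [0.891759 - (0.365475)(0.409836)] = (0.365475)(-0.57079) + 1.041364
  gamma(0) * 0.741974 = 0.832755
  gamma(0) = 0.832755 / 0.741974 = 1.12235.
  gamma(1) = A gamma(0) + B = (0.409836)(1.12235) + (-0.57079) = -0.11081.
  gamma(2) = phi_1 gamma(1) + phi_2 gamma(0) = (0.275)(-0.11081) + (0.329)(1.12235) = 0.33878.
Therefore gamma(2) = 0.3388 (to 4 decimal places).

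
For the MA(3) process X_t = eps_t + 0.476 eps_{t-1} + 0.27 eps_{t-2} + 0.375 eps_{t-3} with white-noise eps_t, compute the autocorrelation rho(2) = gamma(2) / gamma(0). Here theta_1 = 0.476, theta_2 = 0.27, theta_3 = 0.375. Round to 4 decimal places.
\rho(2) = 0.3114

For an MA(q) process with theta_0 = 1, the autocovariance is
  gamma(k) = sigma^2 * sum_{i=0..q-k} theta_i * theta_{i+k},
and rho(k) = gamma(k) / gamma(0). Sigma^2 cancels.
  numerator   = (1)*(0.27) + (0.476)*(0.375) = 0.4485.
  denominator = (1)^2 + (0.476)^2 + (0.27)^2 + (0.375)^2 = 1.440101.
  rho(2) = 0.4485 / 1.440101 = 0.3114.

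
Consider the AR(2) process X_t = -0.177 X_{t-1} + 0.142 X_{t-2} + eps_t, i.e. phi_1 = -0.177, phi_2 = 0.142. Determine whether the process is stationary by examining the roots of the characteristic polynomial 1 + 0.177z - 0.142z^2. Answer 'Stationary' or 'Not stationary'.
\text{Stationary}

The AR(p) characteristic polynomial is P(z) = 1 + 0.177z - 0.142z^2.
Stationarity requires all roots to lie outside the unit circle, i.e. |z| > 1 for every root.
Set 1 + (0.177) z + (-0.142) z^2 = 0, i.e. a z^2 + b z + c = 0 with a = -0.142, b = 0.177, c = 1.
Discriminant D = b^2 - 4ac = (0.177)^2 - 4*(-0.142)*1 = 0.031329 - (-0.568) = 0.599329.
D >= 0, so the roots are real: z = (-b +/- sqrt(D)) / (2a) = (-0.177 +/- 0.774163) / (-0.284).
  z_1 = (-0.177 + 0.774163) / (-0.284) = -2.1027,   |z_1| = 2.1027.
  z_2 = (-0.177 - 0.774163) / (-0.284) = 3.3492,   |z_2| = 3.3492.
Moduli of all roots: 2.1027, 3.3492.
All moduli strictly greater than 1? Yes.
Verdict: Stationary.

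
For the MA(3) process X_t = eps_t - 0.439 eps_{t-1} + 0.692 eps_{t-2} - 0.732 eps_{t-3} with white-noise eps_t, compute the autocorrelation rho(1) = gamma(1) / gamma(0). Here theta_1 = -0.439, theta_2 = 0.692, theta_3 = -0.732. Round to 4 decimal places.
\rho(1) = -0.5660

For an MA(q) process with theta_0 = 1, the autocovariance is
  gamma(k) = sigma^2 * sum_{i=0..q-k} theta_i * theta_{i+k},
and rho(k) = gamma(k) / gamma(0). Sigma^2 cancels.
  numerator   = (1)*(-0.439) + (-0.439)*(0.692) + (0.692)*(-0.732) = -1.249332.
  denominator = (1)^2 + (-0.439)^2 + (0.692)^2 + (-0.732)^2 = 2.207409.
  rho(1) = -1.249332 / 2.207409 = -0.5660.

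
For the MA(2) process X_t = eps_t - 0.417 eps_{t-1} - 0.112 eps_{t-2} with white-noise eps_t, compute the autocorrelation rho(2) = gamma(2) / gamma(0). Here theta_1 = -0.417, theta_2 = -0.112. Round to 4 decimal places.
\rho(2) = -0.0944

For an MA(q) process with theta_0 = 1, the autocovariance is
  gamma(k) = sigma^2 * sum_{i=0..q-k} theta_i * theta_{i+k},
and rho(k) = gamma(k) / gamma(0). Sigma^2 cancels.
  numerator   = (1)*(-0.112) = -0.112.
  denominator = (1)^2 + (-0.417)^2 + (-0.112)^2 = 1.186433.
  rho(2) = -0.112 / 1.186433 = -0.0944.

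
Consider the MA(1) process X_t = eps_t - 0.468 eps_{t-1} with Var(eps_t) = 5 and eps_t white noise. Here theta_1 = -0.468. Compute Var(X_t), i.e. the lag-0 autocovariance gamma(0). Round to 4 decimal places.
\gamma(0) = 6.0951

For an MA(q) process X_t = eps_t + sum_i theta_i eps_{t-i} with
Var(eps_t) = sigma^2, the variance is
  gamma(0) = sigma^2 * (1 + sum_i theta_i^2).
  sum_i theta_i^2 = (-0.468)^2 = 0.219024.
  gamma(0) = 5 * (1 + 0.219024) = 5 * 1.219024 = 6.09512, which rounds to 6.0951.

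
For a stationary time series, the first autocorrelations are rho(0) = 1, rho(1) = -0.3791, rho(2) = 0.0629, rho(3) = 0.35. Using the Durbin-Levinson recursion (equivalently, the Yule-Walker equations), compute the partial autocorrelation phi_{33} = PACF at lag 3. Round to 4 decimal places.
\phi_{33} = 0.4010

The PACF at lag k is phi_{kk}, the last component of the solution
to the Yule-Walker system G_k phi = r_k where
  (G_k)_{ij} = rho(|i - j|), (r_k)_i = rho(i), i,j = 1..k.
Equivalently, Durbin-Levinson gives phi_{kk} iteratively:
  phi_{11} = rho(1)
  phi_{kk} = [rho(k) - sum_{j=1..k-1} phi_{k-1,j} rho(k-j)]
            / [1 - sum_{j=1..k-1} phi_{k-1,j} rho(j)],
  phi_{k,j} = phi_{k-1,j} - phi_{kk} phi_{k-1,k-j},  j = 1..k-1.
Step k = 1:
  phi_11 = rho(1) = -0.3791.
Step k = 2:
  phi_22 = [rho(2) - phi_11 rho(1)] / [1 - phi_11 rho(1)] = [0.0629 - (-0.3791)(-0.3791)] / [1 - (-0.3791)(-0.3791)]
         = -0.08081681 / 0.85628319 = -0.094381.
  Update: phi_21 = phi_11 - phi_22 phi_11 = -0.3791 - (-0.094381)(-0.3791) = -0.41488.
Step k = 3:
  phi_33 = [rho(3) - phi_21 rho(2) - phi_22 rho(1)] / [1 - phi_21 rho(1) - phi_22 rho(2)]
    numerator   = 0.35 - (-0.41488)(0.0629) - (-0.094381)(-0.3791) = 0.34031613
    denominator = 1 - (-0.41488)(-0.3791) - (-0.094381)(0.0629) = 0.84865562
  phi_33 = 0.34031613 / 0.84865562 = 0.401.
Therefore phi_{33} = 0.4010.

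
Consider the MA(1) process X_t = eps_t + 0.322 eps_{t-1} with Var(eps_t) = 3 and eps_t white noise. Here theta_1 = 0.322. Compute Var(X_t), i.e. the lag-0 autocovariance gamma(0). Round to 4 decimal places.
\gamma(0) = 3.3111

For an MA(q) process X_t = eps_t + sum_i theta_i eps_{t-i} with
Var(eps_t) = sigma^2, the variance is
  gamma(0) = sigma^2 * (1 + sum_i theta_i^2).
  sum_i theta_i^2 = (0.322)^2 = 0.103684.
  gamma(0) = 3 * (1 + 0.103684) = 3 * 1.103684 = 3.311052, which rounds to 3.3111.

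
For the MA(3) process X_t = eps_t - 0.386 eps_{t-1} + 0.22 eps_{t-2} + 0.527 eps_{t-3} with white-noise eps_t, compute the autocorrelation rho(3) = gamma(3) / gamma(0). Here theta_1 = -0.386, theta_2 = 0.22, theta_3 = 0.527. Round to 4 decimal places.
\rho(3) = 0.3573

For an MA(q) process with theta_0 = 1, the autocovariance is
  gamma(k) = sigma^2 * sum_{i=0..q-k} theta_i * theta_{i+k},
and rho(k) = gamma(k) / gamma(0). Sigma^2 cancels.
  numerator   = (1)*(0.527) = 0.527.
  denominator = (1)^2 + (-0.386)^2 + (0.22)^2 + (0.527)^2 = 1.475125.
  rho(3) = 0.527 / 1.475125 = 0.3573.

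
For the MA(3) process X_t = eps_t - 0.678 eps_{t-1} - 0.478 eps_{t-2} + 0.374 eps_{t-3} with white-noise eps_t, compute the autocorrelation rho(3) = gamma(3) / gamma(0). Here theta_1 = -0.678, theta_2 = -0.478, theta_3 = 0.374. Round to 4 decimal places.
\rho(3) = 0.2046

For an MA(q) process with theta_0 = 1, the autocovariance is
  gamma(k) = sigma^2 * sum_{i=0..q-k} theta_i * theta_{i+k},
and rho(k) = gamma(k) / gamma(0). Sigma^2 cancels.
  numerator   = (1)*(0.374) = 0.374.
  denominator = (1)^2 + (-0.678)^2 + (-0.478)^2 + (0.374)^2 = 1.828044.
  rho(3) = 0.374 / 1.828044 = 0.2046.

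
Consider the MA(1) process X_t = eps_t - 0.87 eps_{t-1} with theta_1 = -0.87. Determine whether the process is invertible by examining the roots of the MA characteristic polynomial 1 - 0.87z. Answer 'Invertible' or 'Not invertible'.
\text{Invertible}

The MA(q) characteristic polynomial is P(z) = 1 - 0.87z.
Invertibility requires all roots to lie outside the unit circle, i.e. |z| > 1 for every root.
This is linear in z: 1 + (-0.87) z = 0  =>  z = -1/(-0.87) = 1.149425,  |z| = 1.149425.
Moduli of all roots: 1.1494.
All moduli strictly greater than 1? Yes.
Verdict: Invertible.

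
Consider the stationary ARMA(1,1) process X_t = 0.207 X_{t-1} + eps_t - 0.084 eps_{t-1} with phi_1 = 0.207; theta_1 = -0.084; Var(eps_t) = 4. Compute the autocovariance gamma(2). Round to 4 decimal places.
\gamma(2) = 0.1046

Multiply the model equation by X_{t-k} and take expectations. With theta_0 = psi_0 = 1 and psi_j the MA(infinity) weights, this gives
  gamma(k) - sum_i phi_i gamma(k-i) = c_k,
  c_k = sigma^2 * sum_{j=k..q} theta_j psi_{j-k}   (c_k = 0 for k > q),
using gamma(-m) = gamma(m).
psi-weights needed (psi_j = theta_j + sum_i phi_i psi_{j-i}):
  psi_1 = theta_1 + phi_1 = -0.084 + (0.207) = 0.123
Right-hand sides:
  c_0 = sigma^2 (1 + theta_1 psi_1) = 4 * (1 + (-0.084)(0.123)) = 4 * 0.989668 = 3.958672
  c_1 = sigma^2 theta_1 = 4 * (-0.084) = -0.336
  c_2 = 0
Equations for k = 0 and k = 1 (AR order 1):
  gamma(0) = phi_1 gamma(1) + c_0
  gamma(1) = phi_1 gamma(0) + c_1
Substituting the second into the first: gamma(0) (1 - phi_1^2) = c_0 + phi_1 c_1, so
  gamma(0) = (c_0 + phi_1 c_1) / (1 - phi_1^2) = (3.958672 + (0.207)(-0.336)) / (1 - (0.207)^2) = 3.88912 / 0.957151 = 4.063225.
  gamma(1) = phi_1 gamma(0) + c_1 = (0.207)(4.063225) + (-0.336) = 0.505088.
For k = 2 (> q): gamma(2) = phi_1 gamma(1) = (0.207)(0.505088) = 0.104553.
Therefore gamma(2) = 0.1046 (to 4 decimal places).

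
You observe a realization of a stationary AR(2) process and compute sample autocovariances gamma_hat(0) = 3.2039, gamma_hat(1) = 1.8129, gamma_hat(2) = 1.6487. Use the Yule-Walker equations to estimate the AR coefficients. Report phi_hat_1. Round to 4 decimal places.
\hat\phi_{1} = 0.4040

The Yule-Walker equations for an AR(p) process read, in matrix form,
  Gamma_p phi = r_p,   with   (Gamma_p)_{ij} = gamma(|i - j|),
                       (r_p)_i = gamma(i),   i,j = 1..p.
Substitute the sample gammas (Toeplitz matrix and right-hand side of size 2):
  Gamma_p = [[3.2039, 1.8129], [1.8129, 3.2039]]
  r_p     = [1.8129, 1.6487]
Written out:
  3.2039 phi_1 + 1.8129 phi_2 = 1.8129
  1.8129 phi_1 + 3.2039 phi_2 = 1.6487
Solve by Cramer's rule:
  det = gamma(0)^2 - gamma(1)^2 = (3.2039)^2 - (1.8129)^2 = 10.26497521 - 3.28660641 = 6.9783688
  phi_hat_1 = [gamma(1) gamma(0) - gamma(1) gamma(2)] / det = [(1.8129)(3.2039) - (1.8129)(1.6487)] / 6.9783688 = 2.81942208 / 6.9783688 = 0.404
  phi_hat_2 = [gamma(0) gamma(2) - gamma(1)^2] / det = [(3.2039)(1.6487) - (1.8129)^2] / 6.9783688 = 1.99566352 / 6.9783688 = 0.286
So phi_hat = [0.4040, 0.2860].
Therefore phi_hat_1 = 0.4040.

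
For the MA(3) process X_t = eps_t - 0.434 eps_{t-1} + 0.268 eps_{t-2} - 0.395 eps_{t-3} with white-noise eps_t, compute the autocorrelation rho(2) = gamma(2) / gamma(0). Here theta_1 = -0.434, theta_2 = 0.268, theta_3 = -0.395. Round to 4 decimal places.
\rho(2) = 0.3103

For an MA(q) process with theta_0 = 1, the autocovariance is
  gamma(k) = sigma^2 * sum_{i=0..q-k} theta_i * theta_{i+k},
and rho(k) = gamma(k) / gamma(0). Sigma^2 cancels.
  numerator   = (1)*(0.268) + (-0.434)*(-0.395) = 0.43943.
  denominator = (1)^2 + (-0.434)^2 + (0.268)^2 + (-0.395)^2 = 1.416205.
  rho(2) = 0.43943 / 1.416205 = 0.3103.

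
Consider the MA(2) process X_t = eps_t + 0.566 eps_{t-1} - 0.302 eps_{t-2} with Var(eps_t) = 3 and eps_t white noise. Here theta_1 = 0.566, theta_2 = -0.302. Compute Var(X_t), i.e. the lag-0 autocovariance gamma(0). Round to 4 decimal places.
\gamma(0) = 4.2347

For an MA(q) process X_t = eps_t + sum_i theta_i eps_{t-i} with
Var(eps_t) = sigma^2, the variance is
  gamma(0) = sigma^2 * (1 + sum_i theta_i^2).
  sum_i theta_i^2 = (0.566)^2 + (-0.302)^2 = 0.320356 + 0.091204 = 0.41156.
  gamma(0) = 3 * (1 + 0.41156) = 3 * 1.41156 = 4.23468, which rounds to 4.2347.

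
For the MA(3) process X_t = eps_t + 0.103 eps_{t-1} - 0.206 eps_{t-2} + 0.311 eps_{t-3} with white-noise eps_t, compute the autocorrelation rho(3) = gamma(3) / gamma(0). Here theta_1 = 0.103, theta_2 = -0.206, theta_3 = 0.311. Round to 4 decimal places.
\rho(3) = 0.2705

For an MA(q) process with theta_0 = 1, the autocovariance is
  gamma(k) = sigma^2 * sum_{i=0..q-k} theta_i * theta_{i+k},
and rho(k) = gamma(k) / gamma(0). Sigma^2 cancels.
  numerator   = (1)*(0.311) = 0.311.
  denominator = (1)^2 + (0.103)^2 + (-0.206)^2 + (0.311)^2 = 1.149766.
  rho(3) = 0.311 / 1.149766 = 0.2705.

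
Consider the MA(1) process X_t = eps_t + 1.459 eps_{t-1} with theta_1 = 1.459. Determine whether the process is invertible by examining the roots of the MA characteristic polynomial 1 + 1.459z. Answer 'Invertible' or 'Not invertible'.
\text{Not invertible}

The MA(q) characteristic polynomial is P(z) = 1 + 1.459z.
Invertibility requires all roots to lie outside the unit circle, i.e. |z| > 1 for every root.
This is linear in z: 1 + (1.459) z = 0  =>  z = -1/(1.459) = -0.685401,  |z| = 0.685401.
Moduli of all roots: 0.6854.
All moduli strictly greater than 1? No.
Verdict: Not invertible.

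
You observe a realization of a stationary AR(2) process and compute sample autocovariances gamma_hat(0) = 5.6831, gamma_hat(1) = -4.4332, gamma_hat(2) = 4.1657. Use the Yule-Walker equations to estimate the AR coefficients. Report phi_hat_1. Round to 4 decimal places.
\hat\phi_{1} = -0.5320

The Yule-Walker equations for an AR(p) process read, in matrix form,
  Gamma_p phi = r_p,   with   (Gamma_p)_{ij} = gamma(|i - j|),
                       (r_p)_i = gamma(i),   i,j = 1..p.
Substitute the sample gammas (Toeplitz matrix and right-hand side of size 2):
  Gamma_p = [[5.6831, -4.4332], [-4.4332, 5.6831]]
  r_p     = [-4.4332, 4.1657]
Written out:
  5.6831 phi_1 - 4.4332 phi_2 = -4.4332
  -4.4332 phi_1 + 5.6831 phi_2 = 4.1657
Solve by Cramer's rule:
  det = gamma(0)^2 - gamma(1)^2 = (5.6831)^2 - (-4.4332)^2 = 32.29762561 - 19.65326224 = 12.64436337
  phi_hat_1 = [gamma(1) gamma(0) - gamma(1) gamma(2)] / det = [(-4.4332)(5.6831) - (-4.4332)(4.1657)] / 12.64436337 = -6.72693768 / 12.64436337 = -0.532
  phi_hat_2 = [gamma(0) gamma(2) - gamma(1)^2] / det = [(5.6831)(4.1657) - (-4.4332)^2] / 12.64436337 = 4.02082743 / 12.64436337 = 0.318
So phi_hat = [-0.5320, 0.3180].
Therefore phi_hat_1 = -0.5320.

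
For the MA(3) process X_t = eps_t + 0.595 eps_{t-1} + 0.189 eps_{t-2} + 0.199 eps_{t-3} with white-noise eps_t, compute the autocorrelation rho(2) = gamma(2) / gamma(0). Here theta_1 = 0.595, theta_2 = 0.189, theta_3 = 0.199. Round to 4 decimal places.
\rho(2) = 0.2151

For an MA(q) process with theta_0 = 1, the autocovariance is
  gamma(k) = sigma^2 * sum_{i=0..q-k} theta_i * theta_{i+k},
and rho(k) = gamma(k) / gamma(0). Sigma^2 cancels.
  numerator   = (1)*(0.189) + (0.595)*(0.199) = 0.307405.
  denominator = (1)^2 + (0.595)^2 + (0.189)^2 + (0.199)^2 = 1.429347.
  rho(2) = 0.307405 / 1.429347 = 0.2151.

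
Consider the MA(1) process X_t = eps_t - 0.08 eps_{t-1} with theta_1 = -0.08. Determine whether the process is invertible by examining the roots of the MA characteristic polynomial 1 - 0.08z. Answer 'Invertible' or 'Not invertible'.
\text{Invertible}

The MA(q) characteristic polynomial is P(z) = 1 - 0.08z.
Invertibility requires all roots to lie outside the unit circle, i.e. |z| > 1 for every root.
This is linear in z: 1 + (-0.08) z = 0  =>  z = -1/(-0.08) = 12.5,  |z| = 12.5.
Moduli of all roots: 12.5000.
All moduli strictly greater than 1? Yes.
Verdict: Invertible.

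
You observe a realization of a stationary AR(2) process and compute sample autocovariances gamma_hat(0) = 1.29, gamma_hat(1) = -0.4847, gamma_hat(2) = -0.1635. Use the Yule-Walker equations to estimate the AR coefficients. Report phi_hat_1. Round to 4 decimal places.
\hat\phi_{1} = -0.4930

The Yule-Walker equations for an AR(p) process read, in matrix form,
  Gamma_p phi = r_p,   with   (Gamma_p)_{ij} = gamma(|i - j|),
                       (r_p)_i = gamma(i),   i,j = 1..p.
Substitute the sample gammas (Toeplitz matrix and right-hand side of size 2):
  Gamma_p = [[1.29, -0.4847], [-0.4847, 1.29]]
  r_p     = [-0.4847, -0.1635]
Written out:
  1.29 phi_1 - 0.4847 phi_2 = -0.4847
  -0.4847 phi_1 + 1.29 phi_2 = -0.1635
Solve by Cramer's rule:
  det = gamma(0)^2 - gamma(1)^2 = (1.29)^2 - (-0.4847)^2 = 1.6641 - 0.23493409 = 1.42916591
  phi_hat_1 = [gamma(1) gamma(0) - gamma(1) gamma(2)] / det = [(-0.4847)(1.29) - (-0.4847)(-0.1635)] / 1.42916591 = -0.70451145 / 1.42916591 = -0.493
  phi_hat_2 = [gamma(0) gamma(2) - gamma(1)^2] / det = [(1.29)(-0.1635) - (-0.4847)^2] / 1.42916591 = -0.44584909 / 1.42916591 = -0.312
So phi_hat = [-0.4930, -0.3120].
Therefore phi_hat_1 = -0.4930.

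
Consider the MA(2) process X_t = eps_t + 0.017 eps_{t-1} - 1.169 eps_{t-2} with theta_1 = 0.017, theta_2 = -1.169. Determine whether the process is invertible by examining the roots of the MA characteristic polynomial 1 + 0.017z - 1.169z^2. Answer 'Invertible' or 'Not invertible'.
\text{Not invertible}

The MA(q) characteristic polynomial is P(z) = 1 + 0.017z - 1.169z^2.
Invertibility requires all roots to lie outside the unit circle, i.e. |z| > 1 for every root.
Set 1 + (0.017) z + (-1.169) z^2 = 0, i.e. a z^2 + b z + c = 0 with a = -1.169, b = 0.017, c = 1.
Discriminant D = b^2 - 4ac = (0.017)^2 - 4*(-1.169)*1 = 0.000289 - (-4.676) = 4.676289.
D >= 0, so the roots are real: z = (-b +/- sqrt(D)) / (2a) = (-0.017 +/- 2.162473) / (-2.338).
  z_1 = (-0.017 + 2.162473) / (-2.338) = -0.9177,   |z_1| = 0.9177.
  z_2 = (-0.017 - 2.162473) / (-2.338) = 0.9322,   |z_2| = 0.9322.
Moduli of all roots: 0.9177, 0.9322.
All moduli strictly greater than 1? No.
Verdict: Not invertible.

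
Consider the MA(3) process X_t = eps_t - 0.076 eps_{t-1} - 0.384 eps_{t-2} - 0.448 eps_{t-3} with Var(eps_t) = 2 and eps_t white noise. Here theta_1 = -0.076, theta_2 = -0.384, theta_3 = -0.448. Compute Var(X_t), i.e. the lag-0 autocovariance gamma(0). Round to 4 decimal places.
\gamma(0) = 2.7079

For an MA(q) process X_t = eps_t + sum_i theta_i eps_{t-i} with
Var(eps_t) = sigma^2, the variance is
  gamma(0) = sigma^2 * (1 + sum_i theta_i^2).
  sum_i theta_i^2 = (-0.076)^2 + (-0.384)^2 + (-0.448)^2 = 0.005776 + 0.147456 + 0.200704 = 0.353936.
  gamma(0) = 2 * (1 + 0.353936) = 2 * 1.353936 = 2.707872, which rounds to 2.7079.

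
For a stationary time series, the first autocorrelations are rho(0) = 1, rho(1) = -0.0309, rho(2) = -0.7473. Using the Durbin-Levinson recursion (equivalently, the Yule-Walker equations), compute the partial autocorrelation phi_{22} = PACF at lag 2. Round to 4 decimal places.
\phi_{22} = -0.7490

The PACF at lag k is phi_{kk}, the last component of the solution
to the Yule-Walker system G_k phi = r_k where
  (G_k)_{ij} = rho(|i - j|), (r_k)_i = rho(i), i,j = 1..k.
Equivalently, Durbin-Levinson gives phi_{kk} iteratively:
  phi_{11} = rho(1)
  phi_{kk} = [rho(k) - sum_{j=1..k-1} phi_{k-1,j} rho(k-j)]
            / [1 - sum_{j=1..k-1} phi_{k-1,j} rho(j)],
  phi_{k,j} = phi_{k-1,j} - phi_{kk} phi_{k-1,k-j},  j = 1..k-1.
Step k = 1:
  phi_11 = rho(1) = -0.0309.
Step k = 2:
  phi_22 = [rho(2) - phi_11 rho(1)] / [1 - phi_11 rho(1)] = [-0.7473 - (-0.0309)(-0.0309)] / [1 - (-0.0309)(-0.0309)]
         = -0.74825481 / 0.99904519 = -0.749.
Therefore phi_{22} = -0.7490.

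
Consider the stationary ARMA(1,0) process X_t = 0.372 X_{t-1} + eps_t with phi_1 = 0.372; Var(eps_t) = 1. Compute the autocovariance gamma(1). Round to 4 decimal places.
\gamma(1) = 0.4317

Multiply the model equation by X_{t-k} and take expectations. With theta_0 = psi_0 = 1 and psi_j the MA(infinity) weights, this gives
  gamma(k) - sum_i phi_i gamma(k-i) = c_k,
  c_k = sigma^2 * sum_{j=k..q} theta_j psi_{j-k}   (c_k = 0 for k > q),
using gamma(-m) = gamma(m).
Pure AR (q = 0): c_0 = sigma^2 = 1, c_k = 0 for k >= 1.
Equations for k = 0 and k = 1 (AR order 1):
  gamma(0) = phi_1 gamma(1) + c_0
  gamma(1) = phi_1 gamma(0) + c_1
Substituting the second into the first: gamma(0) (1 - phi_1^2) = c_0 + phi_1 c_1, so
  gamma(0) = c_0 / (1 - phi_1^2) = 1 / (1 - (0.372)^2) = 1 / 0.861616 = 1.16061.
  gamma(1) = phi_1 gamma(0) = (0.372)(1.16061) = 0.431747.
Therefore gamma(1) = 0.4317 (to 4 decimal places).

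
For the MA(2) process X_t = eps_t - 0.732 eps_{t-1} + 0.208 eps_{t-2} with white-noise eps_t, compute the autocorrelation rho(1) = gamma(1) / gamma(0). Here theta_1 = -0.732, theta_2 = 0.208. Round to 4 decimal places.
\rho(1) = -0.5600

For an MA(q) process with theta_0 = 1, the autocovariance is
  gamma(k) = sigma^2 * sum_{i=0..q-k} theta_i * theta_{i+k},
and rho(k) = gamma(k) / gamma(0). Sigma^2 cancels.
  numerator   = (1)*(-0.732) + (-0.732)*(0.208) = -0.884256.
  denominator = (1)^2 + (-0.732)^2 + (0.208)^2 = 1.579088.
  rho(1) = -0.884256 / 1.579088 = -0.5600.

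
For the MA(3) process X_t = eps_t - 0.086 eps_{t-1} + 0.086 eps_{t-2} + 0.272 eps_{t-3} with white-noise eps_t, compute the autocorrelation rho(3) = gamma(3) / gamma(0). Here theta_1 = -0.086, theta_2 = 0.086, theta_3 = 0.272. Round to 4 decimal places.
\rho(3) = 0.2498

For an MA(q) process with theta_0 = 1, the autocovariance is
  gamma(k) = sigma^2 * sum_{i=0..q-k} theta_i * theta_{i+k},
and rho(k) = gamma(k) / gamma(0). Sigma^2 cancels.
  numerator   = (1)*(0.272) = 0.272.
  denominator = (1)^2 + (-0.086)^2 + (0.086)^2 + (0.272)^2 = 1.088776.
  rho(3) = 0.272 / 1.088776 = 0.2498.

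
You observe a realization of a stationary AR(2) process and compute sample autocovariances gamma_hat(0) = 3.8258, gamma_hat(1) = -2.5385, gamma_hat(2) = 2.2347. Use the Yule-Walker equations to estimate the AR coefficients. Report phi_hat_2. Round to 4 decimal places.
\hat\phi_{2} = 0.2570

The Yule-Walker equations for an AR(p) process read, in matrix form,
  Gamma_p phi = r_p,   with   (Gamma_p)_{ij} = gamma(|i - j|),
                       (r_p)_i = gamma(i),   i,j = 1..p.
Substitute the sample gammas (Toeplitz matrix and right-hand side of size 2):
  Gamma_p = [[3.8258, -2.5385], [-2.5385, 3.8258]]
  r_p     = [-2.5385, 2.2347]
Written out:
  3.8258 phi_1 - 2.5385 phi_2 = -2.5385
  -2.5385 phi_1 + 3.8258 phi_2 = 2.2347
Solve by Cramer's rule:
  det = gamma(0)^2 - gamma(1)^2 = (3.8258)^2 - (-2.5385)^2 = 14.63674564 - 6.44398225 = 8.19276339
  phi_hat_1 = [gamma(1) gamma(0) - gamma(1) gamma(2)] / det = [(-2.5385)(3.8258) - (-2.5385)(2.2347)] / 8.19276339 = -4.03900735 / 8.19276339 = -0.493
  phi_hat_2 = [gamma(0) gamma(2) - gamma(1)^2] / det = [(3.8258)(2.2347) - (-2.5385)^2] / 8.19276339 = 2.10553301 / 8.19276339 = 0.257
So phi_hat = [-0.4930, 0.2570].
Therefore phi_hat_2 = 0.2570.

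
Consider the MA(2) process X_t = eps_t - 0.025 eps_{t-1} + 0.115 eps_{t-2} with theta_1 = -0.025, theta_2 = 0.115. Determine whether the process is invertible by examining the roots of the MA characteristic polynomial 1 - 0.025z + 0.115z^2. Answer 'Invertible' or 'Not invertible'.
\text{Invertible}

The MA(q) characteristic polynomial is P(z) = 1 - 0.025z + 0.115z^2.
Invertibility requires all roots to lie outside the unit circle, i.e. |z| > 1 for every root.
Set 1 + (-0.025) z + (0.115) z^2 = 0, i.e. a z^2 + b z + c = 0 with a = 0.115, b = -0.025, c = 1.
Discriminant D = b^2 - 4ac = (-0.025)^2 - 4*(0.115)*1 = 0.000625 - (0.46) = -0.459375.
D < 0, so the roots are the complex-conjugate pair z = (-b +/- i sqrt(-D)) / (2a) = 0.1087 +/- 2.9468i.
For a conjugate pair |z|^2 = z * conj(z) = (product of roots) = c/a = 1/(0.115) = 8.695652, so |z| = sqrt(8.695652) = 2.9488 for both roots.
Moduli of all roots: 2.9488, 2.9488.
All moduli strictly greater than 1? Yes.
Verdict: Invertible.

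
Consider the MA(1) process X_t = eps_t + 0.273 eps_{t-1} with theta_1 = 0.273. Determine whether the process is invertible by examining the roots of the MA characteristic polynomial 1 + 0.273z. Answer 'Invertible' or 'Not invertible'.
\text{Invertible}

The MA(q) characteristic polynomial is P(z) = 1 + 0.273z.
Invertibility requires all roots to lie outside the unit circle, i.e. |z| > 1 for every root.
This is linear in z: 1 + (0.273) z = 0  =>  z = -1/(0.273) = -3.663004,  |z| = 3.663004.
Moduli of all roots: 3.6630.
All moduli strictly greater than 1? Yes.
Verdict: Invertible.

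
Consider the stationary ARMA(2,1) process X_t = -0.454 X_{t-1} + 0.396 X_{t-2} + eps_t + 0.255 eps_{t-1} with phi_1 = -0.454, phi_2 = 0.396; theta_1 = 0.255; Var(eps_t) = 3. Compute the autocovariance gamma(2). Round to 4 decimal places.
\gamma(2) = 3.5355

Multiply the model equation by X_{t-k} and take expectations. With theta_0 = psi_0 = 1 and psi_j the MA(infinity) weights, this gives
  gamma(k) - sum_i phi_i gamma(k-i) = c_k,
  c_k = sigma^2 * sum_{j=k..q} theta_j psi_{j-k}   (c_k = 0 for k > q),
using gamma(-m) = gamma(m).
psi-weights needed (psi_j = theta_j + sum_i phi_i psi_{j-i}):
  psi_1 = theta_1 + phi_1 = 0.255 + (-0.454) = -0.199
Right-hand sides:
  c_0 = sigma^2 (1 + theta_1 psi_1) = 3 * (1 + (0.255)(-0.199)) = 3 * 0.949255 = 2.847765
  c_1 = sigma^2 theta_1 = 3 * (0.255) = 0.765
  c_2 = 0
Equations for k = 0, 1, 2 (AR order 2, c_2 = 0):
  (E0) gamma(0) = phi_1 gamma(1) + phi_2 gamma(2) + c_0
  (E1) gamma(1) = phi_1 gamma(0) + phi_2 gamma(1) + c_1
  (E2) gamma(2) = phi_1 gamma(1) + phi_2 gamma(0)
From (E1): gamma(1) = A gamma(0) + B with
  A = phi_1 / (1 - phi_2) = -0.454 / 0.604 = -0.751656,   B = c_1 / (1 - phi_2) = 0.765 / 0.604 = 1.266556.
Insert (E2) into (E0): gamma(0) (1 - phi_2^2) = phi_1 (1 + phi_2) gamma(1) + c_0.
  phi_1 (1 + phi_2) = (-0.454)(1.396) = -0.633784,   1 - phi_2^2 = 0.843184.
Replace gamma(1) by A gamma(0) + B and collect gamma(0):
  gamma(0) [0.843184 - (-0.633784)(-0.751656)] = (-0.633784)(1.266556) + 2.847765
  gamma(0) * 0.366797 = 2.045042
  gamma(0) = 2.045042 / 0.366797 = 5.57541.
  gamma(1) = A gamma(0) + B = (-0.751656)(5.57541) + (1.266556) = -2.924232.
  gamma(2) = phi_1 gamma(1) + phi_2 gamma(0) = (-0.454)(-2.924232) + (0.396)(5.57541) = 3.535464.
Therefore gamma(2) = 3.5355 (to 4 decimal places).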